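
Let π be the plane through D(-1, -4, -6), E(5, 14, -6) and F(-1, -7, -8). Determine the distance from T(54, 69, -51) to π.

DE = (6, 18, 0) and DF = (0, -3, -2), so a normal is n = DE × DF = (-36, 12, -18).
Then n·(54, 69, -51) - 96 = -294.
|n| = √(1296 + 144 + 324) = 42, so the distance is |-294|/42 = 7.

7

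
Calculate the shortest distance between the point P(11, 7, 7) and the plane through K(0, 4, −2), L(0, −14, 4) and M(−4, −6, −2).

KL = (0, −18, 6) and KM = (−4, −10, 0), so a normal is n = KL × KM = (60, −24, −72).
d = |60·11 + (-24)·7 + (-72)·7 − 48| / √(3600 + 576 + 5184) = |-60| / (12√65) = 5/√65.

5/√65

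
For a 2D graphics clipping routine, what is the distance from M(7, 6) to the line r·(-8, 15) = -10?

44/17

The normal to the line is n = (-8, 15) with |n| = 17.
|n·M − (-10)| = |34 − (-10)| = 44, so the distance is 44/17.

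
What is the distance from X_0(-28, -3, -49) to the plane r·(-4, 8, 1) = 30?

1

Normal vector n = (-4, 8, 1), and n·(-28, -3, -49) - 30 = 9.
|n| = √(16 + 64 + 1) = 9, so the distance is |9|/9 = 1.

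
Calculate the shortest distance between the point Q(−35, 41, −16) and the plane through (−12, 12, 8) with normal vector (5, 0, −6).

29√61/61

The plane has equation n·(r − (−12, 12, 8)) = 0, i.e. n·r = -108.
Then n·(−35, 41, −16) − (−108) = 29.
|n| = √(25 + 0 + 36) = √61, so the distance is |29|/√61 = 29/√61.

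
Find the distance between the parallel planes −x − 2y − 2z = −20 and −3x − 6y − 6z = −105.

Divide the second equation by 3 to match normals: −x − 2y − 2z = -35.
Both planes have normal n = (−1, −2, −2), |n| = 3. Any point on the first plane is at distance |(-35) − (-20)|/|n| = 15/3 = 5 from the second.

5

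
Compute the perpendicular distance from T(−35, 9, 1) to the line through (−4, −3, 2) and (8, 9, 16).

√985

A direction vector is d = (12, 12, 14).
AP = (−31, 12, −1); AP·d = -242, |AP|² = 1106, |d|² = 484.
distance² = |AP|² − (AP·d)²/|d|² = 1106 − 58564/484 = 985, so the distance is √985.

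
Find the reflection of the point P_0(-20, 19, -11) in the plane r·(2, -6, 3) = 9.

(-4, -29, 13)

With n = (2, -6, 3), the signed offset is (n·P_0 − 9)/|n|² = -196/49 = -4.
P_0' = P_0 − 2t·n = (-20, 19, -11) − (-8)·(2, -6, 3) = (-4, -29, 13).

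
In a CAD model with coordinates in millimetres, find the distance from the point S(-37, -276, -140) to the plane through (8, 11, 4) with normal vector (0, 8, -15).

The plane has equation n·(r − (8, 11, 4)) = 0, i.e. n·r = 28.
Then n·(-37, -276, -140) - 28 = -136.
|n| = √(0 + 64 + 225) = 17, so the distance is |-136|/17 = 8.

8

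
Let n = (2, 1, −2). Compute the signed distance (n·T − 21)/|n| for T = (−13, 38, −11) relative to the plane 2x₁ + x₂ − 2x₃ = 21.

n·T − 21 = 13.
|n| = 3, so the signed distance is 13/3.

13/3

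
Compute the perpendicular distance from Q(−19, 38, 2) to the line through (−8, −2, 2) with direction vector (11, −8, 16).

16√5

Direction vector d = (11, −8, 16).
AP = (−11, 40, 0); AP·d = -441, |AP|² = 1721, |d|² = 441.
distance² = |AP|² − (AP·d)²/|d|² = 1721 − 194481/441 = 1280, so the distance is 16√5.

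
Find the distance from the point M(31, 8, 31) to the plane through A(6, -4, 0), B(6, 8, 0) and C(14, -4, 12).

√13

AB = (0, 12, 0) and AC = (8, 0, 12), so a normal is n = AB × AC = (144, 0, -96).
Then n·(31, 8, 31) - 864 = 624.
|n| = √(20736 + 0 + 9216) = 48√13, so the distance is |624|/(48√13) = √13.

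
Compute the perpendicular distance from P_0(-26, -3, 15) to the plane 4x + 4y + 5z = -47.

2√57/19

Normal vector n = (4, 4, 5), and n·(-26, -3, 15) - (-47) = 6.
|n| = √(16 + 16 + 25) = √57, so the distance is |6|/√57 = 6/√57.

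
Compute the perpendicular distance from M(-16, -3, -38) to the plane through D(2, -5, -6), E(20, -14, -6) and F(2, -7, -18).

5√46/23

DE = (18, -9, 0) and DF = (0, -2, -12), so a normal is n = DE × DF = (108, 216, -36).
Then n·(-16, -3, -38) - (-648) = -360.
|n| = √(11664 + 46656 + 1296) = 36√46, so the distance is |-360|/(36√46) = 10/√46.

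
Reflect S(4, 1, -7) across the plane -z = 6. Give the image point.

(4, 1, -5)

With n = (0, 0, -1), the signed offset is (n·S − 6)/|n|² = 1/1 = 1.
S' = S − 2t·n = (4, 1, -7) − 2·(0, 0, -1) = (4, 1, -5).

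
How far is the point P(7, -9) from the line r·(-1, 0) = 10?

The normal to the line is n = (-1, 0) with |n| = 1.
|n·P − 10| = |-7 − 10| = 17, so the distance is 17/1 = 17.

17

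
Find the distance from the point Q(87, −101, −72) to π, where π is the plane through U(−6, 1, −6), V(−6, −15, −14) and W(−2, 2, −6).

3

UV = (0, −16, −8) and UW = (4, 1, 0), so a normal is n = UV × UW = (8, −32, 64).
Then n·(87, −101, −72) − (−464) = −216.
|n| = √(64 + 1024 + 4096) = 72, so the distance is |-216|/72 = 3.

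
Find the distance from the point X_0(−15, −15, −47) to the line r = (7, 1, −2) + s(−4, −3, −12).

√61

Direction vector d = (−4, −3, −12).
AP = (−22, −16, −45), and AP × d = (57, −84, 2).
|AP × d|² = 10309 and |d|² = 169, so the distance is √(10309/169) = √61.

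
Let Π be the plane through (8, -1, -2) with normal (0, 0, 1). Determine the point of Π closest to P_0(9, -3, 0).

n = (0, 0, 1), |n|² = 1, and n·P_0 − (-2) = 2.
t = 2/1 = 2, so the foot is P_0 − t·n = (9, -3, 0) − 2·(0, 0, 1) = (9, -3, -2).

(9, -3, -2)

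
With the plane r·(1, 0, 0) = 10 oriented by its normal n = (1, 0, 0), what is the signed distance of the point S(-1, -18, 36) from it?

n·S − 10 = -11.
|n| = 1, so the signed distance is -11/1 = -11.

-11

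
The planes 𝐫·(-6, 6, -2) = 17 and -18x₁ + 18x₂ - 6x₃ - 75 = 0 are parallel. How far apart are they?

4√19/19

Divide the second equation by 3 to match normals: -6x₁ + 6x₂ - 2x₃ = 25.
Both planes have normal n = (-6, 6, -2), |n| = 2√19. Any point on the first plane is at distance |25 − 17|/|n| = 8/(2√19) = 4/√19 from the second.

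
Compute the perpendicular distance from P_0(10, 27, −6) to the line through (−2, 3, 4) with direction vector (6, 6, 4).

Direction vector d = (6, 6, 4).
AP = (12, 24, −10), and AP × d = (156, −108, −72).
|AP × d|² = 41184 and |d|² = 88, so the distance is √(41184/88) = √468 = 6√13.

6√13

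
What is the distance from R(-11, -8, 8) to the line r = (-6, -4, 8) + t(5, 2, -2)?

Direction vector d = (5, 2, -2).
AP = (-5, -4, 0); AP·d = -33, |AP|² = 41, |d|² = 33.
distance² = |AP|² − (AP·d)²/|d|² = 41 − 1089/33 = 8, so the distance is 2√2.

2√2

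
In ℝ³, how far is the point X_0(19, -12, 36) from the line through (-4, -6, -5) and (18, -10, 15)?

A direction vector is d = (22, -4, 20).
AP = (23, -6, 41); AP·d = 1350, |AP|² = 2246, |d|² = 900.
distance² = |AP|² − (AP·d)²/|d|² = 2246 − 1822500/900 = 221, so the distance is √221.

√221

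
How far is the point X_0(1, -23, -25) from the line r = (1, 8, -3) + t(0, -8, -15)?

Direction vector d = (0, -8, -15).
AP = (0, -31, -22); AP·d = 578, |AP|² = 1445, |d|² = 289.
distance² = |AP|² − (AP·d)²/|d|² = 1445 − 334084/289 = 289, so the distance is 17.

17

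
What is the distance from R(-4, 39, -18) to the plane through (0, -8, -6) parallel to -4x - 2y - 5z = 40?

Parallel planes share the normal n = (-4, -2, -5); since (0, -8, -6) lies on the plane, its equation is -4x - 2y - 5z = 46.
Then n·(-4, 39, -18) - 46 = -18.
|n| = √(16 + 4 + 25) = 3√5, so the distance is |-18|/(3√5) = 6/√5.

6√5/5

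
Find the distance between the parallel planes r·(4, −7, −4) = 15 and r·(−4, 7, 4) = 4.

19/9

Divide the second equation by -1 to match normals: 4x − 7y − 4z = -4.
Both planes have normal n = (4, −7, −4), |n| = 9. Any point on the first plane is at distance |(-4) − 15|/|n| = 19/9 from the second.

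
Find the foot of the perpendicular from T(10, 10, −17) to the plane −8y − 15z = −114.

n = (0, −8, −15), |n|² = 289, and n·T − (-114) = 289.
t = 289/289 = 1, so the foot is T − t·n = (10, 10, −17) − 1·(0, −8, −15) = (10, 18, −2).

(10, 18, -2)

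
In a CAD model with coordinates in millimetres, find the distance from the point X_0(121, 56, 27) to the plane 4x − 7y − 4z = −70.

6

d = |4·121 + (-7)·56 + (-4)·27 − (-70)| / √(16 + 49 + 16) = |54| / 9 = 6.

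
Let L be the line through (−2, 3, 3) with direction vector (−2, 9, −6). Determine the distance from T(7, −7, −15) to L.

√505

Direction vector d = (−2, 9, −6).
AP = (9, −10, −18), and AP × d = (222, 90, 61).
|AP × d|² = 61105 and |d|² = 121, so the distance is √(61105/121) = √505.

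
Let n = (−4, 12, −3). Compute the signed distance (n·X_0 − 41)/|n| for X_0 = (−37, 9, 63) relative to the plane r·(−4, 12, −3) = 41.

2

n·X_0 − 41 = 26.
|n| = 13, so the signed distance is 26/13 = 2.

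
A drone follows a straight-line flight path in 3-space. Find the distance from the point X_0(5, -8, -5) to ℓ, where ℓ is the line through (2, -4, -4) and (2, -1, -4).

√10

A direction vector is d = (0, 3, 0).
AP = (3, -4, -1); AP·d = -12, |AP|² = 26, |d|² = 9.
distance² = |AP|² − (AP·d)²/|d|² = 26 − 144/9 = 10, so the distance is √10.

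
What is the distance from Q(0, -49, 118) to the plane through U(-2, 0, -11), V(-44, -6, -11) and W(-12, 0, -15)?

UV = (-42, -6, 0) and UW = (-10, 0, -4), so a normal is n = UV × UW = (24, -168, -60).
Then n·(0, -49, 118) - 612 = 540.
|n| = √(576 + 28224 + 3600) = 180, so the distance is |540|/180 = 3.

3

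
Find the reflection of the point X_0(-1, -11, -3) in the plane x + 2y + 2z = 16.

(9, 9, 17)

With n = (1, 2, 2), the signed offset is (n·X_0 − 16)/|n|² = -45/9 = -5.
X_0' = X_0 − 2t·n = (-1, -11, -3) − (-10)·(1, 2, 2) = (9, 9, 17).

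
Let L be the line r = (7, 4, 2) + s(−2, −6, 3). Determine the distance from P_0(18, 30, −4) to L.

Direction vector d = (−2, −6, 3).
AP = (11, 26, −6), and AP × d = (42, −21, −14).
|AP × d|² = 2401 and |d|² = 49, so the distance is √(2401/49) = √49 = 7.

7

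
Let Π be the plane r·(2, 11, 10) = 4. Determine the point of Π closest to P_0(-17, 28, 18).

(-21, 6, -2)

n = (2, 11, 10), |n|² = 225, and n·P_0 − 4 = 450.
t = 450/225 = 2, so the foot is P_0 − t·n = (-17, 28, 18) − 2·(2, 11, 10) = (-21, 6, -2).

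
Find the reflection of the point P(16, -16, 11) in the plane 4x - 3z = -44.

(-8, -16, 29)

n = (4, 0, -3), |n|² = 25, n·P − (-44) = 75, so t = 75/25 = 3.
Foot F = P − 3·n = (4, -16, 20); the reflection is 2F − P = (-8, -16, 29).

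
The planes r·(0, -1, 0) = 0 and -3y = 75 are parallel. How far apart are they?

Divide the second equation by 3 to match normals: -y = 25.
With common normal n = (0, -1, 0) (|n| = 1), the distance is |0 − 25|/|n| = 25/1 = 25.

25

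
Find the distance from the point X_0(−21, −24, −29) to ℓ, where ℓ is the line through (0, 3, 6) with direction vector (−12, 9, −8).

9√26

Direction vector d = (−12, 9, −8).
AP = (−21, −27, −35), and AP × d = (531, 252, −513).
|AP × d|² = 608634 and |d|² = 289, so the distance is √(608634/289) = √2106 = 9√26.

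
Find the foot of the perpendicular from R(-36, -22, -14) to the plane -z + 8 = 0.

n = (0, 0, -1), |n|² = 1, and n·R − (-8) = 22.
t = 22/1 = 22, so the foot is R − t·n = (-36, -22, -14) − 22·(0, 0, -1) = (-36, -22, 8).

(-36, -22, 8)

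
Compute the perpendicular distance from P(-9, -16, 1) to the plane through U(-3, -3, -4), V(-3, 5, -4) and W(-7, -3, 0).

UV = (0, 8, 0) and UW = (-4, 0, 4), so a normal is n = UV × UW = (32, 0, 32).
d = |32·(-9) + 32·1 − (-224)| / √(1024 + 0 + 1024) = |-32| / (32√2) = √2/2.

√2/2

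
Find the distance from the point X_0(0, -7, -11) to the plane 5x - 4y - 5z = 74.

Normal vector n = (5, -4, -5), and n·(0, -7, -11) - 74 = 9.
|n| = √(25 + 16 + 25) = √66, so the distance is |9|/√66 = 9/√66.

3√66/22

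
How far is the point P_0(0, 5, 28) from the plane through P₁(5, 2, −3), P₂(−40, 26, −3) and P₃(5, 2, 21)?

5/17

P₁P₂ = (−45, 24, 0) and P₁P₃ = (0, 0, 24), so a normal is n = P₁P₂ × P₁P₃ = (576, 1080, 0).
n = (576, 1080, 0); n·P − 5040 = 360; |n| = 1224; distance = 360/1224 = 5/17.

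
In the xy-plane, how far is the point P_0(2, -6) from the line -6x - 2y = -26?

13√10/10

d = |(-6)·2 + (-2)·(-6) − (-26)| / √(36 + 4) = |26|/(2√10) = 13/√10.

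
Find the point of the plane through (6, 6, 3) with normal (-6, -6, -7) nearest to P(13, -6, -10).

(19, 0, -3)

n = (-6, -6, -7), |n|² = 121, and n·P − (-93) = 121.
t = 121/121 = 1, so the foot is P − t·n = (13, -6, -10) − 1·(-6, -6, -7) = (19, 0, -3).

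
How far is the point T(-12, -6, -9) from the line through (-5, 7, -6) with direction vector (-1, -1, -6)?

3√21

Direction vector d = (-1, -1, -6).
AP = (-7, -13, -3); AP·d = 38, |AP|² = 227, |d|² = 38.
distance² = |AP|² − (AP·d)²/|d|² = 227 − 1444/38 = 189, so the distance is 3√21.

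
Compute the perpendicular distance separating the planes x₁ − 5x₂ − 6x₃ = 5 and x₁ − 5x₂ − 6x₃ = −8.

With common normal n = (1, −5, −6) (|n| = √62), the distance is |5 − (-8)|/|n| = 13/√62 = 13√62/62.

13/√62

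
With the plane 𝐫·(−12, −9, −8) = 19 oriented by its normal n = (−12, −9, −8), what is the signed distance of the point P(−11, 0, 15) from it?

-7/17

n·P − 19 = -7.
|n| = 17, so the signed distance is -7/17.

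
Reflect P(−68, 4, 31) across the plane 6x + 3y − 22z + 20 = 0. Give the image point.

(-44, 16, -57)

With n = (6, 3, −22), the signed offset is (n·P − (-20))/|n|² = -1058/529 = -2.
P' = P − 2t·n = (−68, 4, 31) − (-4)·(6, 3, −22) = (−44, 16, −57).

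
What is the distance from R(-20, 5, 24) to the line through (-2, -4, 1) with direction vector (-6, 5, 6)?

Direction vector d = (-6, 5, 6).
AP = (-18, 9, 23); AP·d = 291, |AP|² = 934, |d|² = 97.
distance² = |AP|² − (AP·d)²/|d|² = 934 − 84681/97 = 61, so the distance is √61.

√61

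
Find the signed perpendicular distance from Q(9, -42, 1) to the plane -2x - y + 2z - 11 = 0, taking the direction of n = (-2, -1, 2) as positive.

5

n·Q − 11 = 15.
|n| = 3, so the signed distance is 15/3 = 5.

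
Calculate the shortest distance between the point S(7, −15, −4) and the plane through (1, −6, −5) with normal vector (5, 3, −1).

2/√35

The plane has equation n·(r − (1, −6, −5)) = 0, i.e. n·r = -8.
Then n·(7, −15, −4) − (−8) = 2.
|n| = √(25 + 9 + 1) = √35, so the distance is |2|/√35 = 2√35/35.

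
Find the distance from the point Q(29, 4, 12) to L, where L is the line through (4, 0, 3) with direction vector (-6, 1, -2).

Direction vector d = (-6, 1, -2).
AP = (25, 4, 9), and AP × d = (-17, -4, 49).
|AP × d|² = 2706 and |d|² = 41, so the distance is √(2706/41) = √66.

√66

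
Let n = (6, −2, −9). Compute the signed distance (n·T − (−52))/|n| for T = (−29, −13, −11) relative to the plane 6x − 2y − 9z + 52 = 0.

n·T − (-52) = 3.
|n| = 11, so the signed distance is 3/11.

3/11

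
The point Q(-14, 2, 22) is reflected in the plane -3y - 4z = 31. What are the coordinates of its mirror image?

(-14, -28, -18)

n = (0, -3, -4), |n|² = 25, n·Q − 31 = -125, so t = -125/25 = -5.
Foot F = Q − (-5)·n = (-14, -13, 2); the reflection is 2F − Q = (-14, -28, -18).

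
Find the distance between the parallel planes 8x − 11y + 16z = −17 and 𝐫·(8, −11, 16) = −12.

With common normal n = (8, −11, 16) (|n| = 21), the distance is |(-17) − (-12)|/|n| = 5/21.

5/21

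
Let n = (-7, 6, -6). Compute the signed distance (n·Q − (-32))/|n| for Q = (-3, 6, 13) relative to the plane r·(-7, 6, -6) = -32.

1

n·Q − (-32) = 11.
|n| = 11, so the signed distance is 11/11 = 1.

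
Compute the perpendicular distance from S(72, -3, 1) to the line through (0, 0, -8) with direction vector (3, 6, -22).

3√586

Direction vector d = (3, 6, -22).
AP = (72, -3, 9), and AP × d = (12, 1611, 441).
|AP × d|² = 2789946 and |d|² = 529, so the distance is √(2789946/529) = √5274 = 3√586.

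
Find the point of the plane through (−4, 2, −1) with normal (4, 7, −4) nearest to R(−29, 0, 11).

(-21, 14, 3)

The perpendicular from R has direction n = (4, 7, −4): r = (−29, 0, 11) + λ(4, 7, −4).
Substitute into the plane: n·(R + λn) = 2 gives -160 + 81λ = 2, so λ = 2.
Foot = (−29, 0, 11) + 2·(4, 7, −4) = (−21, 14, 3).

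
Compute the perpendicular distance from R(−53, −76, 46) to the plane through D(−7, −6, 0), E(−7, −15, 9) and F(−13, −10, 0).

10√22/11

DE = (0, −9, 9) and DF = (−6, −4, 0), so a normal is n = DE × DF = (36, −54, −54).
Then n·(−53, −76, 46) − 72 = −360.
|n| = √(1296 + 2916 + 2916) = 18√22, so the distance is |-360|/(18√22) = 10√22/11.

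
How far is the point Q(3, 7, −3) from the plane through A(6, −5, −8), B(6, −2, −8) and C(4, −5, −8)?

5

AB = (0, 3, 0) and AC = (−2, 0, 0), so a normal is n = AB × AC = (0, 0, 6).
d = |6·(-3) − (-48)| / √(0 + 0 + 36) = |30| / 6 = 5.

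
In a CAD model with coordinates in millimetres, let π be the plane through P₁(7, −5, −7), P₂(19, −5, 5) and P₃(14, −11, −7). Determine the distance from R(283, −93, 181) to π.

P₁P₂ = (12, 0, 12) and P₁P₃ = (7, −6, 0), so a normal is n = P₁P₂ × P₁P₃ = (72, 84, −72).
Then n·(283, −93, 181) − 588 = −1056.
|n| = √(5184 + 7056 + 5184) = 132, so the distance is |-1056|/132 = 8.

8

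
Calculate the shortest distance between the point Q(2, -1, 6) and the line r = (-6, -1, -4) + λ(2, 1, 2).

2√5

Direction vector d = (2, 1, 2).
AP = (8, 0, 10); AP·d = 36, |AP|² = 164, |d|² = 9.
distance² = |AP|² − (AP·d)²/|d|² = 164 − 1296/9 = 20, so the distance is 2√5.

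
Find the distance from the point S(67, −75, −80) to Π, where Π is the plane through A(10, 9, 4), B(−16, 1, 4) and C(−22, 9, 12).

8/7

AB = (−26, −8, 0) and AC = (−32, 0, 8), so a normal is n = AB × AC = (−64, 208, −256).
Then n·(67, −75, −80) − 208 = 384.
|n| = √(4096 + 43264 + 65536) = 336, so the distance is |384|/336 = 8/7.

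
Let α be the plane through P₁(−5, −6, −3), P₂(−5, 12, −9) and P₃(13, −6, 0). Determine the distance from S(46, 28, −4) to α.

P₁P₂ = (0, 18, −6) and P₁P₃ = (18, 0, 3), so a normal is n = P₁P₂ × P₁P₃ = (54, −108, −324).
Then n·(46, 28, −4) − 1350 = −594.
|n| = √(2916 + 11664 + 104976) = 54√41, so the distance is |-594|/(54√41) = 11/√41.

11√41/41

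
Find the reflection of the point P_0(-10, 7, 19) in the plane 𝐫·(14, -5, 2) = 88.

(18, -3, 23)

n = (14, -5, 2), |n|² = 225, n·P_0 − 88 = -225, so t = -225/225 = -1.
Foot F = P_0 − (-1)·n = (4, 2, 21); the reflection is 2F − P_0 = (18, -3, 23).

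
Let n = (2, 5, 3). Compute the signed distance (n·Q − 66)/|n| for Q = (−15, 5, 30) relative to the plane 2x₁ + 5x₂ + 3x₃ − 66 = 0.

n·Q − 66 = 19.
|n| = √38, so the signed distance is 19/√38.

19/√38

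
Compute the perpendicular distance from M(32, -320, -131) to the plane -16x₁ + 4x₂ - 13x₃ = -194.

5

n = (-16, 4, -13); n·P − (-194) = 105; |n| = 21; distance = 105/21 = 5.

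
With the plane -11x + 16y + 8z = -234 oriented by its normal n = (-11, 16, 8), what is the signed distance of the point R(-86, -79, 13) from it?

n·R − (-234) = 20.
|n| = 21, so the signed distance is 20/21.

20/21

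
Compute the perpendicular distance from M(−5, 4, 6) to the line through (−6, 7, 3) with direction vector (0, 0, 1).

√10

Direction vector d = (0, 0, 1).
AP = (1, −3, 3), and AP × d = (−3, −1, 0).
|AP × d|² = 10 and |d|² = 1, so the distance is √10.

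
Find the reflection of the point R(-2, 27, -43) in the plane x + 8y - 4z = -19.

(-12, -53, -3)

With n = (1, 8, -4), the signed offset is (n·R − (-19))/|n|² = 405/81 = 5.
R' = R − 2t·n = (-2, 27, -43) − 10·(1, 8, -4) = (-12, -53, -3).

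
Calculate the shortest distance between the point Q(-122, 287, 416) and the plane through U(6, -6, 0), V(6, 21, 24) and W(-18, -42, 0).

UV = (0, 27, 24) and UW = (-24, -36, 0), so a normal is n = UV × UW = (864, -576, 648).
n = (864, -576, 648); n·P − 8640 = -9792; |n| = 1224; distance = 9792/1224 = 8.

8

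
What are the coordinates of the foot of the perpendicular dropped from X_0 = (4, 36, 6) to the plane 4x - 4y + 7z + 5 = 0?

The perpendicular from X_0 has direction n = (4, -4, 7): r = (4, 36, 6) + t(4, -4, 7).
Substitute into the plane: n·(X_0 + tn) = -5 gives -86 + 81t = -5, so t = 1.
Foot = (4, 36, 6) + 1·(4, -4, 7) = (8, 32, 13).

(8, 32, 13)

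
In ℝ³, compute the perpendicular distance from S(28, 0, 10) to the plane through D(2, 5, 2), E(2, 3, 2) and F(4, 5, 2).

8

DE = (0, -2, 0) and DF = (2, 0, 0), so a normal is n = DE × DF = (0, 0, 4).
d = |4·10 − 8| / √(0 + 0 + 16) = |32| / 4 = 8.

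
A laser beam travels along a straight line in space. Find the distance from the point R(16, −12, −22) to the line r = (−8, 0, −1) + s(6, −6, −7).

Direction vector d = (6, −6, −7).
AP = (24, −12, −21), and AP × d = (−42, 42, −72).
|AP × d|² = 8712 and |d|² = 121, so the distance is √(8712/121) = √72 = 6√2.

6√2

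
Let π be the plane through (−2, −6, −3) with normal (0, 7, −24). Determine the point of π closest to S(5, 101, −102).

The perpendicular from S has direction n = (0, 7, −24): r = (5, 101, −102) + t(0, 7, −24).
Substitute into the plane: n·(S + tn) = 30 gives 3155 + 625t = 30, so t = -5.
Foot = (5, 101, −102) + (-5)·(0, 7, −24) = (5, 66, 18).

(5, 66, 18)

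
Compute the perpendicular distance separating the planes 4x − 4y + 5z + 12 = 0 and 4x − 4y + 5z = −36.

8√57/19

Both planes have normal n = (4, −4, 5), |n| = √57. Any point on the first plane is at distance |(-36) − (-12)|/|n| = 24/√57 = 8√57/19 from the second.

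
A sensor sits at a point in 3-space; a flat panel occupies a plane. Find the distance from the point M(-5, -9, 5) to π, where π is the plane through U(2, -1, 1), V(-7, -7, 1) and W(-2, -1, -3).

UV = (-9, -6, 0) and UW = (-4, 0, -4), so a normal is n = UV × UW = (24, -36, -24).
Then n·(-5, -9, 5) - 60 = 24.
|n| = √(576 + 1296 + 576) = 12√17, so the distance is |24|/(12√17) = 2√17/17.

2√17/17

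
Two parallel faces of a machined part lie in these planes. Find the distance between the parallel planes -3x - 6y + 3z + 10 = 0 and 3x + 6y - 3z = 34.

8/√6

Divide the second equation by -1 to match normals: -3x - 6y + 3z = -34.
With common normal n = (-3, -6, 3) (|n| = 3√6), the distance is |(-10) − (-34)|/|n| = 24/(3√6) = 4√6/3.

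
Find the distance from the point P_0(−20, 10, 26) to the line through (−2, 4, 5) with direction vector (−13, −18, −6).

Direction vector d = (−13, −18, −6).
AP = (−18, 6, 21), and AP × d = (342, −381, 402).
|AP × d|² = 423729 and |d|² = 529, so the distance is √(423729/529) = √801 = 3√89.

3√89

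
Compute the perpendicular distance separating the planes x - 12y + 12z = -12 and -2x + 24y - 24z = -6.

15/17

Divide the second equation by -2 to match normals: x - 12y + 12z = 3.
With common normal n = (1, -12, 12) (|n| = 17), the distance is |(-12) − 3|/|n| = 15/17.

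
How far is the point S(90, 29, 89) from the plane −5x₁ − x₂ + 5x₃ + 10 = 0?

n = (−5, −1, 5); n·P − (-10) = -24; |n| = √51; distance = 24/√51.

24/√51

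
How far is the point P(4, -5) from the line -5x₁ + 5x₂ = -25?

2√2

The normal to the line is n = (-5, 5) with |n| = 5√2.
|n·P − (-25)| = |-45 − (-25)| = 20, so the distance is 20/(5√2) = 2√2.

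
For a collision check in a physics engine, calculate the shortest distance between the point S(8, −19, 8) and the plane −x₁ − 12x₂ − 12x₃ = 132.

d = |(-1)·8 + (-12)·(-19) + (-12)·8 − 132| / √(1 + 144 + 144) = |-8| / 17 = 8/17.

8/17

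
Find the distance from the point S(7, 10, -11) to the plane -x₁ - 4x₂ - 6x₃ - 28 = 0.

9√53/53

d = |(-1)·7 + (-4)·10 + (-6)·(-11) − 28| / √(1 + 16 + 36) = |-9| / √53 = 9/√53.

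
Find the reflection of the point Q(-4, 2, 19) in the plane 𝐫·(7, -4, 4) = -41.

n = (7, -4, 4), |n|² = 81, n·Q − (-41) = 81, so t = 81/81 = 1.
Foot F = Q − 1·n = (-11, 6, 15); the reflection is 2F − Q = (-18, 10, 11).

(-18, 10, 11)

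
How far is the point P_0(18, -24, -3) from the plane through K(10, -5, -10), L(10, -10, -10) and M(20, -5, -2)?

3/√41

KL = (0, -5, 0) and KM = (10, 0, 8), so a normal is n = KL × KM = (-40, 0, 50).
Then n·(18, -24, -3) - (-900) = 30.
|n| = √(1600 + 0 + 2500) = 10√41, so the distance is |30|/(10√41) = 3√41/41.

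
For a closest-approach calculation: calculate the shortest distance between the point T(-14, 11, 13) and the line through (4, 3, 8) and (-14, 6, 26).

11

A direction vector is d = (-18, 3, 18).
AP = (-18, 8, 5); AP·d = 438, |AP|² = 413, |d|² = 657.
distance² = |AP|² − (AP·d)²/|d|² = 413 − 191844/657 = 121, so the distance is 11.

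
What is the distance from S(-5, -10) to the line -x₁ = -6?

11

The normal to the line is n = (-1, 0) with |n| = 1.
|n·S − (-6)| = |5 − (-6)| = 11, so the distance is 11/1 = 11.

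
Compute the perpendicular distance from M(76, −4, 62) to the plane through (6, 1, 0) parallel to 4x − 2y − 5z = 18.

Parallel planes share the normal n = (4, −2, −5); since (6, 1, 0) lies on the plane, its equation is 4x − 2y − 5z = 22.
d = |4·76 + (-2)·(-4) + (-5)·62 − 22| / √(16 + 4 + 25) = |-20| / (3√5) = 4√5/3.

4√5/3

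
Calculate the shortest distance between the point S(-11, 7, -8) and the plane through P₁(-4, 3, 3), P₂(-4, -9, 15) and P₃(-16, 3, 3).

7√2/2

P₁P₂ = (0, -12, 12) and P₁P₃ = (-12, 0, 0), so a normal is n = P₁P₂ × P₁P₃ = (0, -144, -144).
Then n·(-11, 7, -8) - (-864) = 1008.
|n| = √(0 + 20736 + 20736) = 144√2, so the distance is |1008|/(144√2) = 7/√2.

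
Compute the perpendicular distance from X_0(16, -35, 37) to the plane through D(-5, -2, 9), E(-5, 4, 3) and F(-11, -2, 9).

5√2/2

DE = (0, 6, -6) and DF = (-6, 0, 0), so a normal is n = DE × DF = (0, 36, 36).
Then n·(16, -35, 37) - 252 = -180.
|n| = √(0 + 1296 + 1296) = 36√2, so the distance is |-180|/(36√2) = 5√2/2.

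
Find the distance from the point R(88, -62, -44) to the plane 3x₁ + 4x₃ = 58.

6

d = |3·88 + 4·(-44) − 58| / √(9 + 0 + 16) = |30| / 5 = 6.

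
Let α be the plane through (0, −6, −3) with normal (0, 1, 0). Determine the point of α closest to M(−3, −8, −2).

(-3, -6, -2)

The perpendicular from M has direction n = (0, 1, 0): r = (−3, −8, −2) + μ(0, 1, 0).
Substitute into the plane: n·(M + μn) = -6 gives -8 + 1μ = -6, so μ = 2.
Foot = (−3, −8, −2) + 2·(0, 1, 0) = (−3, −6, −2).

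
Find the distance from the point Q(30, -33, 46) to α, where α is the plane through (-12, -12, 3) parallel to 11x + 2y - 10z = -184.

Parallel planes share the normal n = (11, 2, -10); since (-12, -12, 3) lies on the plane, its equation is 11x + 2y - 10z = -186.
n = (11, 2, -10); n·P − (-186) = -10; |n| = 15; distance = 10/15 = 2/3.

2/3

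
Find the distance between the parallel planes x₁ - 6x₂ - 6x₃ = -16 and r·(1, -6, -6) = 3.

19√73/73

With common normal n = (1, -6, -6) (|n| = √73), the distance is |(-16) − 3|/|n| = 19/√73 = 19√73/73.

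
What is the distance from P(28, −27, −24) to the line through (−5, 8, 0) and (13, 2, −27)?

A direction vector is d = (18, −6, −27).
AP = (33, −35, −24); AP·d = 1452, |AP|² = 2890, |d|² = 1089.
distance² = |AP|² − (AP·d)²/|d|² = 2890 − 2108304/1089 = 954, so the distance is 3√106.

3√106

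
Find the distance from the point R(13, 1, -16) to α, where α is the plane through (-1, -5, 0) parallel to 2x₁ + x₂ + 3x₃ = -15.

√14

Parallel planes share the normal n = (2, 1, 3); since (-1, -5, 0) lies on the plane, its equation is 2x₁ + x₂ + 3x₃ = -7.
n = (2, 1, 3); n·P − (-7) = -14; |n| = √14; distance = 14/√14 = √14.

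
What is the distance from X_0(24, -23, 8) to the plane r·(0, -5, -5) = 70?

1/√2

Normal vector n = (0, -5, -5), and n·(24, -23, 8) - 70 = 5.
|n| = √(0 + 25 + 25) = 5√2, so the distance is |5|/(5√2) = 1/√2.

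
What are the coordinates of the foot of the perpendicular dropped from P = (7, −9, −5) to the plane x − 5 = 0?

(5, -9, -5)

n = (1, 0, 0), |n|² = 1, and n·P − 5 = 2.
t = 2/1 = 2, so the foot is P − t·n = (7, −9, −5) − 2·(1, 0, 0) = (5, −9, −5).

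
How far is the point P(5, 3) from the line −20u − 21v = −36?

127/29

d = |(-20)·5 + (-21)·3 − (-36)| / √(400 + 441) = |-127|/29 = 127/29.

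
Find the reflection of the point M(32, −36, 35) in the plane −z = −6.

With n = (0, 0, −1), the signed offset is (n·M − (-6))/|n|² = -29/1 = -29.
M' = M − 2t·n = (32, −36, 35) − (-58)·(0, 0, −1) = (32, −36, −23).

(32, -36, -23)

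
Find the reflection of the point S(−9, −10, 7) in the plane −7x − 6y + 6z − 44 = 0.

(5, 2, -5)

With n = (−7, −6, 6), the signed offset is (n·S − 44)/|n|² = 121/121 = 1.
S' = S − 2t·n = (−9, −10, 7) − 2·(−7, −6, 6) = (5, 2, −5).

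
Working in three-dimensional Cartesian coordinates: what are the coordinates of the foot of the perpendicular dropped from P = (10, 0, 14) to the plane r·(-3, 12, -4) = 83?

n = (-3, 12, -4), |n|² = 169, and n·P − 83 = -169.
t = -169/169 = -1, so the foot is P − t·n = (10, 0, 14) − (-1)·(-3, 12, -4) = (7, 12, 10).

(7, 12, 10)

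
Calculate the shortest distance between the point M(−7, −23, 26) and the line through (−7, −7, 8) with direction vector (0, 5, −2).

2√29

Direction vector d = (0, 5, −2).
AP = (0, −16, 18), and AP × d = (−58, 0, 0).
|AP × d|² = 3364 and |d|² = 29, so the distance is √(3364/29) = √116 = 2√29.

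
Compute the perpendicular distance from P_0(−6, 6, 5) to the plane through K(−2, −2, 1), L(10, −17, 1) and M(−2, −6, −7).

KL = (12, −15, 0) and KM = (0, −4, −8), so a normal is n = KL × KM = (120, 96, −48).
Then n·(−6, 6, 5) − (−480) = 96.
|n| = √(14400 + 9216 + 2304) = 72√5, so the distance is |96|/(72√5) = 4√5/15.

4/(3√5)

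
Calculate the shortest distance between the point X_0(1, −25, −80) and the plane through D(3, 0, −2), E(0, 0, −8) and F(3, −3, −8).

DE = (−3, 0, −6) and DF = (0, −3, −6), so a normal is n = DE × DF = (−18, −18, 9).
n = (−18, −18, 9); n·P − (-72) = -216; |n| = 27; distance = 216/27 = 8.

8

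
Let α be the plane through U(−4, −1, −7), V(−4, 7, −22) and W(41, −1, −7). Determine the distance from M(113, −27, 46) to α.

UV = (0, 8, −15) and UW = (45, 0, 0), so a normal is n = UV × UW = (0, −675, −360).
Then n·(113, −27, 46) − 3195 = −1530.
|n| = √(0 + 455625 + 129600) = 765, so the distance is |-1530|/765 = 2.

2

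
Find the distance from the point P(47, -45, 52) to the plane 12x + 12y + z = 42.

Normal vector n = (12, 12, 1), and n·(47, -45, 52) - 42 = 34.
|n| = √(144 + 144 + 1) = 17, so the distance is |34|/17 = 2.

2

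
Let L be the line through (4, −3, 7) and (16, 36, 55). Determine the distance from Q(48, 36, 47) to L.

8√17

A direction vector is d = (12, 39, 48).
AP = (44, 39, 40), and AP × d = (312, −1632, 1248).
|AP × d|² = 4318272 and |d|² = 3969, so the distance is √(4318272/3969) = √1088 = 8√17.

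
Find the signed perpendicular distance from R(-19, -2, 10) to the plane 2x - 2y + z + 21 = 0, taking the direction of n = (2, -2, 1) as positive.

-1

n·R − (-21) = -3.
|n| = 3, so the signed distance is -3/3 = -1.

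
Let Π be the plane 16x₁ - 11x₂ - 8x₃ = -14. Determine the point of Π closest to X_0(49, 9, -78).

n = (16, -11, -8), |n|² = 441, and n·X_0 − (-14) = 1323.
t = 1323/441 = 3, so the foot is X_0 − t·n = (49, 9, -78) − 3·(16, -11, -8) = (1, 42, -54).

(1, 42, -54)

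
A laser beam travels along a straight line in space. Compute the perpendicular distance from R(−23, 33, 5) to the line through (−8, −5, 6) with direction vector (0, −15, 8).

√514

Direction vector d = (0, −15, 8).
AP = (−15, 38, −1); AP·d = -578, |AP|² = 1670, |d|² = 289.
distance² = |AP|² − (AP·d)²/|d|² = 1670 − 334084/289 = 514, so the distance is √514.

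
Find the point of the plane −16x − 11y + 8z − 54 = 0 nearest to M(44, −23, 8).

(28, -34, 16)

n = (−16, −11, 8), |n|² = 441, and n·M − 54 = -441.
t = -441/441 = -1, so the foot is M − t·n = (44, −23, 8) − (-1)·(−16, −11, 8) = (28, −34, 16).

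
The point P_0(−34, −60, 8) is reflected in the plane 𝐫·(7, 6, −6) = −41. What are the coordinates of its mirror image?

(36, 0, -52)

n = (7, 6, −6), |n|² = 121, n·P_0 − (-41) = -605, so t = -605/121 = -5.
Foot F = P_0 − (-5)·n = (1, −30, −22); the reflection is 2F − P_0 = (36, 0, −52).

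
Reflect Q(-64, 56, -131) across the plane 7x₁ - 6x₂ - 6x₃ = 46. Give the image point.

(-648/11, 568/11, -1489/11)

With n = (7, -6, -6), the signed offset is (n·Q − 46)/|n|² = -44/121 = -4/11.
Q' = Q − 2t·n = (-64, 56, -131) − (-8/11)·(7, -6, -6) = (-648/11, 568/11, -1489/11).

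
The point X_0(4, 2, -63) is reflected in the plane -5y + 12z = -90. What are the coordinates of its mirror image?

n = (0, -5, 12), |n|² = 169, n·X_0 − (-90) = -676, so t = -676/169 = -4.
Foot F = X_0 − (-4)·n = (4, -18, -15); the reflection is 2F − X_0 = (4, -38, 33).

(4, -38, 33)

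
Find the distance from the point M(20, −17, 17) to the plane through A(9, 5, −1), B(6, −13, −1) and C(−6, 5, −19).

AB = (−3, −18, 0) and AC = (−15, 0, −18), so a normal is n = AB × AC = (324, −54, −270).
Then n·(20, −17, 17) − 2916 = −108.
|n| = √(104976 + 2916 + 72900) = 54√62, so the distance is |-108|/(54√62) = √62/31.

2/√62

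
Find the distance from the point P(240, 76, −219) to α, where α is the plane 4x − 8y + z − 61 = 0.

8

Normal vector n = (4, −8, 1), and n·(240, 76, −219) − 61 = 72.
|n| = √(16 + 64 + 1) = 9, so the distance is |72|/9 = 8.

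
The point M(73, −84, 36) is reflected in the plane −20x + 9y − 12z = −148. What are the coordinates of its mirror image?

(-87, -12, -60)

With n = (−20, 9, −12), the signed offset is (n·M − (-148))/|n|² = -2500/625 = -4.
M' = M − 2t·n = (73, −84, 36) − (-8)·(−20, 9, −12) = (−87, −12, −60).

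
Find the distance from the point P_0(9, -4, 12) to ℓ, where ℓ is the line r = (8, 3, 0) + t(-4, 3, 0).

13

Direction vector d = (-4, 3, 0).
AP = (1, -7, 12), and AP × d = (-36, -48, -25).
|AP × d|² = 4225 and |d|² = 25, so the distance is √(4225/25) = √169 = 13.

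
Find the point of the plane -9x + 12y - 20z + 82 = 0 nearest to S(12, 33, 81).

n = (-9, 12, -20), |n|² = 625, and n·S − (-82) = -1250.
t = -1250/625 = -2, so the foot is S − t·n = (12, 33, 81) − (-2)·(-9, 12, -20) = (-6, 57, 41).

(-6, 57, 41)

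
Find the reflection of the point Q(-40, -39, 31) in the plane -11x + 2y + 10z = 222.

With n = (-11, 2, 10), the signed offset is (n·Q − 222)/|n|² = 450/225 = 2.
Q' = Q − 2t·n = (-40, -39, 31) − 4·(-11, 2, 10) = (4, -47, -9).

(4, -47, -9)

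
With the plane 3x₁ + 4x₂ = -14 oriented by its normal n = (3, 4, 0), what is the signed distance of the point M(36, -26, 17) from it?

18/5

n·M − (-14) = 18.
|n| = 5, so the signed distance is 18/5.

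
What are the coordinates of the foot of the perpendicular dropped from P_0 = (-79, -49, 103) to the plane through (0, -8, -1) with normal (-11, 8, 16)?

The perpendicular from P_0 has direction n = (-11, 8, 16): r = (-79, -49, 103) + μ(-11, 8, 16).
Substitute into the plane: n·(P_0 + μn) = -80 gives 2125 + 441μ = -80, so μ = -5.
Foot = (-79, -49, 103) + (-5)·(-11, 8, 16) = (-24, -89, 23).

(-24, -89, 23)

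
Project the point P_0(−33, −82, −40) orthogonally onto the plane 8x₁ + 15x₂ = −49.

The perpendicular from P_0 has direction n = (8, 15, 0): r = (−33, −82, −40) + t(8, 15, 0).
Substitute into the plane: n·(P_0 + tn) = -49 gives -1494 + 289t = -49, so t = 5.
Foot = (−33, −82, −40) + 5·(8, 15, 0) = (7, −7, −40).

(7, -7, -40)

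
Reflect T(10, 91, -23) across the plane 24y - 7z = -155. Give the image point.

With n = (0, 24, -7), the signed offset is (n·T − (-155))/|n|² = 2500/625 = 4.
T' = T − 2t·n = (10, 91, -23) − 8·(0, 24, -7) = (10, -101, 33).

(10, -101, 33)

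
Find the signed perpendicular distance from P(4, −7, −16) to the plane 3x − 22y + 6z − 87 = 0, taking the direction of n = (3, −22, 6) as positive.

n·P − 87 = -17.
|n| = 23, so the signed distance is -17/23.

-17/23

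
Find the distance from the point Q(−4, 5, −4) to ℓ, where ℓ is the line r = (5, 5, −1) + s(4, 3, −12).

3√10

Direction vector d = (4, 3, −12).
AP = (−9, 0, −3); AP·d = 0, |AP|² = 90, |d|² = 169.
distance² = |AP|² − (AP·d)²/|d|² = 90 − 0/169 = 90, so the distance is 3√10.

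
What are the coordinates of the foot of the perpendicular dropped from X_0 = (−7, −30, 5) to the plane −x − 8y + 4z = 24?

The perpendicular from X_0 has direction n = (−1, −8, 4): r = (−7, −30, 5) + μ(−1, −8, 4).
Substitute into the plane: n·(X_0 + μn) = 24 gives 267 + 81μ = 24, so μ = -3.
Foot = (−7, −30, 5) + (-3)·(−1, −8, 4) = (−4, −6, −7).

(-4, -6, -7)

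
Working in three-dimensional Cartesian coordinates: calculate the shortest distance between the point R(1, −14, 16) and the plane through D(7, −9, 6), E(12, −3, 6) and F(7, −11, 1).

DE = (5, 6, 0) and DF = (0, −2, −5), so a normal is n = DE × DF = (−30, 25, −10).
d = |(-30)·1 + 25·(-14) + (-10)·16 − (-495)| / √(900 + 625 + 100) = |-45| / (5√65) = 9√65/65.

9/√65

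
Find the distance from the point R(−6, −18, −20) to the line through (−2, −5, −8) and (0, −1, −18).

A direction vector is d = (2, 4, −10).
AP = (−4, −13, −12), and AP × d = (178, −64, 10).
|AP × d|² = 35880 and |d|² = 120, so the distance is √(35880/120) = √299.

√299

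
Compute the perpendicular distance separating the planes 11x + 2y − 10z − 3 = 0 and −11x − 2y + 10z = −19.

16/15

Divide the second equation by -1 to match normals: 11x + 2y − 10z = 19.
Both planes have normal n = (11, 2, −10), |n| = 15. Any point on the first plane is at distance |19 − 3|/|n| = 16/15 from the second.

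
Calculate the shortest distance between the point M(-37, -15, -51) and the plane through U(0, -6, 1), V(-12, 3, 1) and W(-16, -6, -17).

UV = (-12, 9, 0) and UW = (-16, 0, -18), so a normal is n = UV × UW = (-162, -216, 144).
Then n·(-37, -15, -51) - 1440 = 450.
|n| = √(26244 + 46656 + 20736) = 306, so the distance is |450|/306 = 25/17.

25/17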